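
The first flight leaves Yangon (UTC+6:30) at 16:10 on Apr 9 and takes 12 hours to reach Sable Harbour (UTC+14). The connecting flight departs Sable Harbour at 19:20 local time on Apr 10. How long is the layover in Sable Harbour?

7 hours 40 minutes

Convert departure to UTC: 16:10 − 6:30 = 09:40 UTC on Apr 9.
Add 12 hours flight time → 21:40 UTC.
Sable Harbour is UTC+14:00, so local arrival = 21:40 + 14:00 = 11:40 on Apr 10.
Layover = 19:20 − 11:40 = 7 hours 40 minutes.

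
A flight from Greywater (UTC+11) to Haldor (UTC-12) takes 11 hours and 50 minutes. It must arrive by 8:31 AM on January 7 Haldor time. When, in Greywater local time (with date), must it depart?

Target arrival in UTC: 8:31 AM + 12:00 = 8:31 PM on Jan 7.
Subtract 11 hours and 50 minutes → departure 8:41 AM UTC on Jan 7.
Greywater is UTC+11:00: 8:41 AM + 11:00 = 7:41 PM on Jan 7.

7:41 PM on January 7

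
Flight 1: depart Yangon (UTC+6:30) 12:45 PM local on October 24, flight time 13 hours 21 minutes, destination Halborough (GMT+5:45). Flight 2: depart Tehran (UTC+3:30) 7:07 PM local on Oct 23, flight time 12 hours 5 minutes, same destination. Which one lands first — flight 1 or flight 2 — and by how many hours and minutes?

Flight 1 in UTC: 12:45 PM − 6:30 = 6:15 AM on Oct 24.
+13 hours 21 minutes → arrive 7:36 PM UTC on Oct 24.
Flight 2 in UTC: 7:07 PM − 3:30 = 3:37 PM on Oct 23.
+12 hours 5 minutes → arrive 3:42 AM UTC on Oct 24.
Flight 2 lands earlier by 15 hours 54 minutes.

the second, by 15 hours 54 minutes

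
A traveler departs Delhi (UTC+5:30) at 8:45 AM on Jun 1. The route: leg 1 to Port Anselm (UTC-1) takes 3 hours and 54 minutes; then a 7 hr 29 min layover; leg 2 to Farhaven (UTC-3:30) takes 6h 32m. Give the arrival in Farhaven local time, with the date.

Convert departure to UTC: 8:45 AM − 5:30 = 3:15 AM UTC on Jun 1.
Add 3 hours and 54 minutes leg 1 → 7:09 AM UTC.
Add 7 hours and 29 minutes layover in Port Anselm → 2:38 PM UTC.
Add 6 hours 32 minutes leg 2 → 9:10 PM UTC.
Farhaven is UTC−3:30, so local arrival = 9:10 PM − 3:30 = 5:40 PM on Jun 1.

5:40 PM on Jun 1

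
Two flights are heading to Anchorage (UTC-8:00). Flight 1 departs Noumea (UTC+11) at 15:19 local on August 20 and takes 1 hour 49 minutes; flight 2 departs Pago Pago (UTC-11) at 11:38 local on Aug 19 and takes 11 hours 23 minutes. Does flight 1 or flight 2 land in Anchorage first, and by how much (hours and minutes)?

the first, by 3 hours 53 minutes

Flight 1 in UTC: 15:19 − 11:00 = 04:19 on Aug 20.
+1 hour and 49 minutes → arrive 06:08 UTC on Aug 20.
Flight 2 in UTC: 11:38 + 11:00 = 22:38 on Aug 19.
+11 hours and 23 minutes → arrive 10:01 UTC on Aug 20.
Flight 1 lands earlier by 3 hours 53 minutes.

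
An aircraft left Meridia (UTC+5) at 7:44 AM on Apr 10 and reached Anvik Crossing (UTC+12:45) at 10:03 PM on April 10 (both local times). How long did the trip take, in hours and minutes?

6 hours 34 minutes

Departure in UTC: 7:44 AM − 5:00 = 2:44 AM on Apr 10.
Arrival in UTC: 10:03 PM − 12:45 = 9:18 AM on Apr 10.
Elapsed = 9:18 AM − 2:44 AM = 6 hours 34 minutes.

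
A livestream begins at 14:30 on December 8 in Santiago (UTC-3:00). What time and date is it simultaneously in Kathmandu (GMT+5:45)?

23:15 on December 8

In UTC: 14:30 + 3:00 = 17:30 on Dec 8.
Kathmandu is UTC+5:45: 17:30 + 5:45 = 23:15 on Dec 8.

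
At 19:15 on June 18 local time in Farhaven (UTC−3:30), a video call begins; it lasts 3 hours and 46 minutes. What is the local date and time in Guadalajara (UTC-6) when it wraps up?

Convert start to UTC: 19:15 + 3:30 = 22:45 UTC on Jun 18.
Add 3 hours and 46 minutes duration → 02:31 UTC (Jun 19).
Guadalajara is UTC−6:00, so local end time = 02:31 − 6:00 = 20:31 on Jun 18.

20:31 on Jun 18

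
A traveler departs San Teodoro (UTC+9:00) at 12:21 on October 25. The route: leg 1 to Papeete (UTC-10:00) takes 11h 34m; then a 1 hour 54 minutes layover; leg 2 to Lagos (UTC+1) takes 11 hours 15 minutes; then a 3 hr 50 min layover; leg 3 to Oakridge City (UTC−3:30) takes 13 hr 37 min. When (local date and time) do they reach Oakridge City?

Convert departure to UTC: 12:21 − 9:00 = 03:21 UTC on Oct 25.
Add 11 hours 34 minutes leg 1 → 14:55 UTC.
Add 1 hour and 54 minutes layover in Papeete → 16:49 UTC.
Add 11 hours and 15 minutes leg 2 → 04:04 UTC (Oct 26).
Add 3 hours 50 minutes layover in Lagos → 07:54 UTC.
Add 13 hours and 37 minutes leg 3 → 21:31 UTC.
Oakridge City is UTC−3:30, so local arrival = 21:31 − 3:30 = 18:01 on Oct 26.

18:01 on October 26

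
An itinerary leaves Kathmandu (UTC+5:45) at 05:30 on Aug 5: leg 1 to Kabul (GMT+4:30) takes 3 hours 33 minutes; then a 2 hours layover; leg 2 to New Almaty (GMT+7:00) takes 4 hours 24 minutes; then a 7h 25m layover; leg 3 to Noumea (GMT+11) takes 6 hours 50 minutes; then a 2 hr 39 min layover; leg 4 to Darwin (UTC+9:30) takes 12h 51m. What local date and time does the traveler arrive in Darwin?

Convert departure to UTC: 05:30 − 5:45 = 23:45 UTC on Aug 4.
Add 3 hours and 33 minutes leg 1 → 03:18 UTC (Aug 5).
Add 2 hours layover in Kabul → 05:18 UTC.
Add 4 hours and 24 minutes leg 2 → 09:42 UTC.
Add 7 hours 25 minutes layover in New Almaty → 17:07 UTC.
Add 6 hours 50 minutes leg 3 → 23:57 UTC.
Add 2 hours 39 minutes layover in Noumea → 02:36 UTC (Aug 6).
Add 12 hours and 51 minutes leg 4 → 15:27 UTC.
Darwin is UTC+9:30, so local arrival = 15:27 + 9:30 = 00:57 on Aug 7.

00:57 on August 7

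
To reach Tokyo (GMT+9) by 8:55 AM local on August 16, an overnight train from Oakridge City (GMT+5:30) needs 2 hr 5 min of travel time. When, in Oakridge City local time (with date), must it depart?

3:20 AM on Aug 16

Target arrival in UTC: 8:55 AM − 9:00 = 11:55 PM on Aug 15.
Subtract 2 hours 5 minutes → departure 9:50 PM UTC on Aug 15.
Oakridge City is UTC+5:30: 9:50 PM + 5:30 = 3:20 AM on Aug 16.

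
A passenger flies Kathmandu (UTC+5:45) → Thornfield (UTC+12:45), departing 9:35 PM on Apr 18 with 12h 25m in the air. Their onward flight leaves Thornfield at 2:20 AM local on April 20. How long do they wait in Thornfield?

Convert departure to UTC: 9:35 PM − 5:45 = 3:50 PM UTC on Apr 18.
Add 12 hours 25 minutes flight time → 4:15 AM UTC (Apr 19).
Thornfield is UTC+12:45, so local arrival = 4:15 AM + 12:45 = 5:00 PM on Apr 19.
Layover = 2:20 AM − 5:00 PM (+1 day) = 9 hours 20 minutes.

9 hours 20 minutes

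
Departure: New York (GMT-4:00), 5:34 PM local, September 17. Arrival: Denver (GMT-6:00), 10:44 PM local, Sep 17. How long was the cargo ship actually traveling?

7 hours 10 minutes

Denver is 2:00 behind New York.
Clock-face elapsed time (ignoring zones) is 5 hours 10 minutes.
Actual elapsed = 5 hours 10 minutes + 2:00 = 7 hours 10 minutes.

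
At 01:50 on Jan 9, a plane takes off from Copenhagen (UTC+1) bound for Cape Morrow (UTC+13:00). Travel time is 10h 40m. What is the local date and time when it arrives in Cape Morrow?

00:30 on January 10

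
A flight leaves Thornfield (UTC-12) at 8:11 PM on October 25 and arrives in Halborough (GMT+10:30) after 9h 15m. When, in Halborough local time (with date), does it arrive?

3:56 AM on October 27

Halborough is 22:30 ahead of Thornfield.
After 9 hours 15 minutes it is 5:26 AM (Oct 26) in Thornfield.
Shift by the zone difference: 5:26 AM + 22:30 = 3:56 AM on Oct 27 in Halborough.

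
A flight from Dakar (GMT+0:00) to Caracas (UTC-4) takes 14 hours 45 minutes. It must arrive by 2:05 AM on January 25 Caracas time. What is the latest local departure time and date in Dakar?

3:20 PM on January 24

Target arrival in UTC: 2:05 AM + 4:00 = 6:05 AM on Jan 25.
Subtract 14 hours 45 minutes → departure 3:20 PM UTC on Jan 24.
Dakar is UTC+0, so departure is 3:20 PM on Jan 24.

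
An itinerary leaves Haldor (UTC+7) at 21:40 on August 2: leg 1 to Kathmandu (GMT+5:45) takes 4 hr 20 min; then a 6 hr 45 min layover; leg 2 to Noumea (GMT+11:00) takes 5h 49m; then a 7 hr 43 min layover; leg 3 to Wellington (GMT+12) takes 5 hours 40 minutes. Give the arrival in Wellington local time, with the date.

Convert departure to UTC: 21:40 − 7:00 = 14:40 UTC on Aug 2.
Add 4 hours and 20 minutes leg 1 → 19:00 UTC.
Add 6 hours and 45 minutes layover in Kathmandu → 01:45 UTC (Aug 3).
Add 5 hours 49 minutes leg 2 → 07:34 UTC.
Add 7 hours 43 minutes layover in Noumea → 15:17 UTC.
Add 5 hours 40 minutes leg 3 → 20:57 UTC.
Wellington is UTC+12:00, so local arrival = 20:57 + 12:00 = 08:57 on Aug 4.

08:57 on August 4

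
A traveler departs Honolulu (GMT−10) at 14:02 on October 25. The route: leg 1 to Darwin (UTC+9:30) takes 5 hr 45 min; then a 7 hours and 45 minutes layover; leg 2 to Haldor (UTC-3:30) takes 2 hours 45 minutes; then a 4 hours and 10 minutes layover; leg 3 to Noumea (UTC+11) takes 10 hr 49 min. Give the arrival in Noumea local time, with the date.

Convert departure to UTC: 14:02 + 10:00 = 00:02 UTC on Oct 26.
Add 5 hours 45 minutes leg 1 → 05:47 UTC.
Add 7 hours and 45 minutes layover in Darwin → 13:32 UTC.
Add 2 hours 45 minutes leg 2 → 16:17 UTC.
Add 4 hours and 10 minutes layover in Haldor → 20:27 UTC.
Add 10 hours 49 minutes leg 3 → 07:16 UTC (Oct 27).
Noumea is UTC+11:00, so local arrival = 07:16 + 11:00 = 18:16 on Oct 27.

18:16 on October 27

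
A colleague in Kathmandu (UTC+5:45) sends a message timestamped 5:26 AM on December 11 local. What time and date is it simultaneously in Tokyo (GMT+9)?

Tokyo is 3:15 ahead of Kathmandu.
Shift by the zone difference: 5:26 AM + 3:15 = 8:41 AM on Dec 11 in Tokyo.

8:41 AM on December 11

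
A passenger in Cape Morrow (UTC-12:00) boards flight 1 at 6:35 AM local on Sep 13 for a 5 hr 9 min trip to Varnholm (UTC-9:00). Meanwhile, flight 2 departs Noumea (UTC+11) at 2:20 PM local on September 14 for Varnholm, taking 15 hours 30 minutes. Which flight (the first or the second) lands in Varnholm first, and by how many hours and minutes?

the first, by 19 hours 6 minutes

Flight 1 in UTC: 6:35 AM + 12:00 = 6:35 PM on Sep 13.
+5 hours 9 minutes → arrive 11:44 PM UTC on Sep 13.
Flight 2 in UTC: 2:20 PM − 11:00 = 3:20 AM on Sep 14.
+15 hours and 30 minutes → arrive 6:50 PM UTC on Sep 14.
Flight 1 lands earlier by 19 hours 6 minutes.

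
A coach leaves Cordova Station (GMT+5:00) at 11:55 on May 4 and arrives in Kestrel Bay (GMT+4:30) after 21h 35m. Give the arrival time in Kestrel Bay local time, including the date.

09:00 on May 5

Convert departure to UTC: 11:55 − 5:00 = 06:55 UTC on May 4.
Add 21 hours 35 minutes travel time → 04:30 UTC (May 5).
Kestrel Bay is UTC+4:30, so local arrival = 04:30 + 4:30 = 09:00 on May 5.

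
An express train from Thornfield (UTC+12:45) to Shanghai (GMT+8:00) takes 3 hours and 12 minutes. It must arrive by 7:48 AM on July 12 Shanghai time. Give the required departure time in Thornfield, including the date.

9:21 AM on July 12

Target arrival in UTC: 7:48 AM − 8:00 = 11:48 PM on Jul 11.
Subtract 3 hours 12 minutes → departure 8:36 PM UTC on Jul 11.
Thornfield is UTC+12:45: 8:36 PM + 12:45 = 9:21 AM on Jul 12.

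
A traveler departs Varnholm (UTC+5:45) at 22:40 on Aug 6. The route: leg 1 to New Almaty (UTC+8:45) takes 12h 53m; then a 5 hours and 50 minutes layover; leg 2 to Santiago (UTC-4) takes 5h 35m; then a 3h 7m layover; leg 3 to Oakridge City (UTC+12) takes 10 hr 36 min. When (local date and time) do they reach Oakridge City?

Convert departure to UTC: 22:40 − 5:45 = 16:55 UTC on Aug 6.
Add 12 hours 53 minutes leg 1 → 05:48 UTC (Aug 7).
Add 5 hours 50 minutes layover in New Almaty → 11:38 UTC.
Add 5 hours and 35 minutes leg 2 → 17:13 UTC.
Add 3 hours and 7 minutes layover in Santiago → 20:20 UTC.
Add 10 hours and 36 minutes leg 3 → 06:56 UTC (Aug 8).
Oakridge City is UTC+12:00, so local arrival = 06:56 + 12:00 = 18:56 on Aug 8.

18:56 on August 8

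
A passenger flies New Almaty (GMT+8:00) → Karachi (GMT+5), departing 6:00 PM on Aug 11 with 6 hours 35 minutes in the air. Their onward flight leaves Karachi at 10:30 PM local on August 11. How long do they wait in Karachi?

Convert departure to UTC: 6:00 PM − 8:00 = 10:00 AM UTC on Aug 11.
Add 6 hours 35 minutes flight time → 4:35 PM UTC.
Karachi is UTC+5:00, so local arrival = 4:35 PM + 5:00 = 9:35 PM on Aug 11.
Layover = 10:30 PM − 9:35 PM = 55 minutes.

55 minutes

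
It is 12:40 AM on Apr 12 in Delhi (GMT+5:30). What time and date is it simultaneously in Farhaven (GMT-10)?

9:10 AM on Apr 11

Farhaven is 15:30 behind Delhi.
Shift by the zone difference: 12:40 AM − 15:30 = 9:10 AM on Apr 11 in Farhaven.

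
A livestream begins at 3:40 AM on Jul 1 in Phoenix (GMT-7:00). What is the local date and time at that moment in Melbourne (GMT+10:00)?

8:40 PM on Jul 1

In UTC: 3:40 AM + 7:00 = 10:40 AM on Jul 1.
Melbourne is UTC+10:00: 10:40 AM + 10:00 = 8:40 PM on Jul 1.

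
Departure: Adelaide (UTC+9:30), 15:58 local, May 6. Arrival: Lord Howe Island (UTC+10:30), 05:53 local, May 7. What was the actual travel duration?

12 hours 55 minutes

Lord Howe Island is 1:00 ahead of Adelaide.
Clock-face elapsed time (ignoring zones) is 13 hours 55 minutes.
Actual elapsed = 13 hours 55 minutes − 1:00 = 12 hours 55 minutes.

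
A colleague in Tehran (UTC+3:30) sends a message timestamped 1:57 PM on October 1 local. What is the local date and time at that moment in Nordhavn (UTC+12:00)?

10:27 PM on October 1

In UTC: 1:57 PM − 3:30 = 10:27 AM on Oct 1.
Nordhavn is UTC+12:00: 10:27 AM + 12:00 = 10:27 PM on Oct 1.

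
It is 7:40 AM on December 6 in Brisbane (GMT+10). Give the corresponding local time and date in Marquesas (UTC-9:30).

12:10 PM on December 5

Marquesas is 19:30 behind Brisbane.
Shift by the zone difference: 7:40 AM − 19:30 = 12:10 PM on Dec 5 in Marquesas.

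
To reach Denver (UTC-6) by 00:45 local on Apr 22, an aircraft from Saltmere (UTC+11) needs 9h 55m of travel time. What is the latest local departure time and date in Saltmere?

Target arrival in UTC: 00:45 + 6:00 = 06:45 on Apr 22.
Subtract 9 hours and 55 minutes → departure 20:50 UTC on Apr 21.
Saltmere is UTC+11:00: 20:50 + 11:00 = 07:50 on Apr 22.

07:50 on April 22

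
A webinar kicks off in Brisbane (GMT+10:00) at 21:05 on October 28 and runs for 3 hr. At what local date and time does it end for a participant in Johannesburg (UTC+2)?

Convert start to UTC: 21:05 − 10:00 = 11:05 UTC on Oct 28.
Add 3 hours duration → 14:05 UTC.
Johannesburg is UTC+2:00, so local end time = 14:05 + 2:00 = 16:05 on Oct 28.

16:05 on Oct 28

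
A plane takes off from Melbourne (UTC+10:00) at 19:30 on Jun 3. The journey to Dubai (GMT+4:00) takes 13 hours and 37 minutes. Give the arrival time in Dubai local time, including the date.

03:07 on Jun 4

Convert departure to UTC: 19:30 − 10:00 = 09:30 UTC on Jun 3.
Add 13 hours 37 minutes travel time → 23:07 UTC.
Dubai is UTC+4:00, so local arrival = 23:07 + 4:00 = 03:07 on Jun 4.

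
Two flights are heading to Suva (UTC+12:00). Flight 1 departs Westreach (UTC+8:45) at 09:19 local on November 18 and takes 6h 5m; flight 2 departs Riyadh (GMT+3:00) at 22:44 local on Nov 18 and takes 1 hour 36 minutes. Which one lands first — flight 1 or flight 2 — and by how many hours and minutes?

the first, by 14 hours 41 minutes

Flight 1 in UTC: 09:19 − 8:45 = 00:34 on Nov 18.
+6 hours 5 minutes → arrive 06:39 UTC on Nov 18.
Flight 2 in UTC: 22:44 − 3:00 = 19:44 on Nov 18.
+1 hour and 36 minutes → arrive 21:20 UTC on Nov 18.
Flight 1 lands earlier by 14 hours 41 minutes.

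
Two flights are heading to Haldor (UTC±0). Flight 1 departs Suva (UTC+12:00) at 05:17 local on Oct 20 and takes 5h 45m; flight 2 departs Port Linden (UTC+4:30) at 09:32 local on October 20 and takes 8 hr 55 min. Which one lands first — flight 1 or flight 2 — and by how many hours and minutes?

Flight 1 in UTC: 05:17 − 12:00 = 17:17 on Oct 19.
+5 hours 45 minutes → arrive 23:02 UTC on Oct 19.
Flight 2 in UTC: 09:32 − 4:30 = 05:02 on Oct 20.
+8 hours and 55 minutes → arrive 13:57 UTC on Oct 20.
Flight 1 lands earlier by 14 hours 55 minutes.

the first, by 14 hours 55 minutes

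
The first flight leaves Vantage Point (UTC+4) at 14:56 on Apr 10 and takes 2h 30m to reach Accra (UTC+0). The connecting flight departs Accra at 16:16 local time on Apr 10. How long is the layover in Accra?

2 hours 50 minutes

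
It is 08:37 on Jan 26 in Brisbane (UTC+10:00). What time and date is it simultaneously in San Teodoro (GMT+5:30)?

San Teodoro is 4:30 behind Brisbane.
Shift by the zone difference: 08:37 − 4:30 = 04:07 on Jan 26 in San Teodoro.

04:07 on January 26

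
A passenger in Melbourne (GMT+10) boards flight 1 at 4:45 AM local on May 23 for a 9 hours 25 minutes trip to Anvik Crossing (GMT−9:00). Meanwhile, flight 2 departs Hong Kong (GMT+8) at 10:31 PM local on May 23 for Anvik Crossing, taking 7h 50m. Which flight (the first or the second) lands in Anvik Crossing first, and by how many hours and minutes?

the first, by 18 hours 11 minutes

Flight 1 in UTC: 4:45 AM − 10:00 = 6:45 PM on May 22.
+9 hours and 25 minutes → arrive 4:10 AM UTC on May 23.
Flight 2 in UTC: 10:31 PM − 8:00 = 2:31 PM on May 23.
+7 hours 50 minutes → arrive 10:21 PM UTC on May 23.
Flight 1 lands earlier by 18 hours 11 minutes.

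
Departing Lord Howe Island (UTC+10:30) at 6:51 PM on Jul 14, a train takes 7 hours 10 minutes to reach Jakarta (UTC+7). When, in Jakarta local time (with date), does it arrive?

10:31 PM on Jul 14

Jakarta is 3:30 behind Lord Howe Island.
After 7 hours 10 minutes it is 2:01 AM (Jul 15) in Lord Howe Island.
Shift by the zone difference: 2:01 AM − 3:30 = 10:31 PM on Jul 14 in Jakarta.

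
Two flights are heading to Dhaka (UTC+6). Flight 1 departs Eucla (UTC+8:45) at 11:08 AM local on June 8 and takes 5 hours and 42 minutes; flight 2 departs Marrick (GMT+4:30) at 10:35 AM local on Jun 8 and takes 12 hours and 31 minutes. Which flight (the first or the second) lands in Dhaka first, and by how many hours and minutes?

the first, by 10 hours 31 minutes

Flight 1 in UTC: 11:08 AM − 8:45 = 2:23 AM on Jun 8.
+5 hours and 42 minutes → arrive 8:05 AM UTC on Jun 8.
Flight 2 in UTC: 10:35 AM − 4:30 = 6:05 AM on Jun 8.
+12 hours 31 minutes → arrive 6:36 PM UTC on Jun 8.
Flight 1 lands earlier by 10 hours 31 minutes.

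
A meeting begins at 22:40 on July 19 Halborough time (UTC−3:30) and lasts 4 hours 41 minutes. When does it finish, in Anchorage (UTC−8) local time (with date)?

Convert start to UTC: 22:40 + 3:30 = 02:10 UTC on Jul 20.
Add 4 hours and 41 minutes duration → 06:51 UTC.
Anchorage is UTC−8:00, so local end time = 06:51 − 8:00 = 22:51 on Jul 19.

22:51 on Jul 19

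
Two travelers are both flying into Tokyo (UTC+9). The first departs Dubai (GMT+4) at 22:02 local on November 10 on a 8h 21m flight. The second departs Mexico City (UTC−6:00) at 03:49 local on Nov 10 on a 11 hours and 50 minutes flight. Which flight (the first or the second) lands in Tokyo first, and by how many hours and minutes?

Flight 1 in UTC: 22:02 − 4:00 = 18:02 on Nov 10.
+8 hours and 21 minutes → arrive 02:23 UTC on Nov 11.
Flight 2 in UTC: 03:49 + 6:00 = 09:49 on Nov 10.
+11 hours 50 minutes → arrive 21:39 UTC on Nov 10.
Flight 2 lands earlier by 4 hours 44 minutes.

the second, by 4 hours 44 minutes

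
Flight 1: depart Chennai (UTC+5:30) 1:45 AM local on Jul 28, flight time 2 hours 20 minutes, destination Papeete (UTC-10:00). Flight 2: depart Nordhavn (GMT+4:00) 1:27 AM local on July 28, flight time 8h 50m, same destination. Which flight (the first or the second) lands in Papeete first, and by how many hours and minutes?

the first, by 7 hours 42 minutes

Flight 1 in UTC: 1:45 AM − 5:30 = 8:15 PM on Jul 27.
+2 hours 20 minutes → arrive 10:35 PM UTC on Jul 27.
Flight 2 in UTC: 1:27 AM − 4:00 = 9:27 PM on Jul 27.
+8 hours 50 minutes → arrive 6:17 AM UTC on Jul 28.
Flight 1 lands earlier by 7 hours 42 minutes.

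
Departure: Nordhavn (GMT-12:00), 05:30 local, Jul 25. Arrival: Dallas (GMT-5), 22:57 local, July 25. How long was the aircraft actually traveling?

Departure in UTC: 05:30 + 12:00 = 17:30 on Jul 25.
Arrival in UTC: 22:57 + 5:00 = 03:57 on Jul 26.
Elapsed = 03:57 − 17:30 (+1 day) = 10 hours 27 minutes.

10 hours 27 minutes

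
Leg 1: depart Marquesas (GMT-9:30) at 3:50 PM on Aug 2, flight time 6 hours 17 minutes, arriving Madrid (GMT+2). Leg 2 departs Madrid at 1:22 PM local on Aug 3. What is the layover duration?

3 hours 45 minutes

Convert departure to UTC: 3:50 PM + 9:30 = 1:20 AM UTC on Aug 3.
Add 6 hours 17 minutes flight time → 7:37 AM UTC.
Madrid is UTC+2:00, so local arrival = 7:37 AM + 2:00 = 9:37 AM on Aug 3.
Layover = 1:22 PM − 9:37 AM = 3 hours 45 minutes.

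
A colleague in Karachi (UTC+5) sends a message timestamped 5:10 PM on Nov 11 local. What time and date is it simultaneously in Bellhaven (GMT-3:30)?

In UTC: 5:10 PM − 5:00 = 12:10 PM on Nov 11.
Bellhaven is UTC−3:30: 12:10 PM − 3:30 = 8:40 AM on Nov 11.

8:40 AM on Nov 11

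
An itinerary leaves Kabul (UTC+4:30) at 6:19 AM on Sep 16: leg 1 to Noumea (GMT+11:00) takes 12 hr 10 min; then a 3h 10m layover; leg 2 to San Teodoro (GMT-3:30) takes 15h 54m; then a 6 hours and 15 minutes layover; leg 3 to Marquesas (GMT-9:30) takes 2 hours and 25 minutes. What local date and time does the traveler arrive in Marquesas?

8:13 AM on September 17

Convert departure to UTC: 6:19 AM − 4:30 = 1:49 AM UTC on Sep 16.
Add 12 hours 10 minutes leg 1 → 1:59 PM UTC.
Add 3 hours and 10 minutes layover in Noumea → 5:09 PM UTC.
Add 15 hours 54 minutes leg 2 → 9:03 AM UTC (Sep 17).
Add 6 hours 15 minutes layover in San Teodoro → 3:18 PM UTC.
Add 2 hours 25 minutes leg 3 → 5:43 PM UTC.
Marquesas is UTC−9:30, so local arrival = 5:43 PM − 9:30 = 8:13 AM on Sep 17.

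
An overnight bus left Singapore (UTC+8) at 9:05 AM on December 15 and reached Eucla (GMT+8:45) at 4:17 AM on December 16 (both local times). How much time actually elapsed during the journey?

18 hours 27 minutes

Departure in UTC: 9:05 AM − 8:00 = 1:05 AM on Dec 15.
Arrival in UTC: 4:17 AM − 8:45 = 7:32 PM on Dec 15.
Elapsed = 7:32 PM − 1:05 AM = 18 hours 27 minutes.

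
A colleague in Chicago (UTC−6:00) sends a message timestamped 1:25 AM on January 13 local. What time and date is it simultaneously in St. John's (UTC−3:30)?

In UTC: 1:25 AM + 6:00 = 7:25 AM on Jan 13.
St. John's is UTC−3:30: 7:25 AM − 3:30 = 3:55 AM on Jan 13.

3:55 AM on January 13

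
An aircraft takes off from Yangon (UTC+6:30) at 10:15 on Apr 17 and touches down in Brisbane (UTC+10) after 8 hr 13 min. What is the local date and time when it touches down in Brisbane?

21:58 on April 17

Convert departure to UTC: 10:15 − 6:30 = 03:45 UTC on Apr 17.
Add 8 hours 13 minutes travel time → 11:58 UTC.
Brisbane is UTC+10:00, so local arrival = 11:58 + 10:00 = 21:58 on Apr 17.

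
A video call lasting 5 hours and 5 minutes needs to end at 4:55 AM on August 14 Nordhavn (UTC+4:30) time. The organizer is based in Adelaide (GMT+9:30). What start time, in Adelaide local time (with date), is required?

Target end time in UTC: 4:55 AM − 4:30 = 12:25 AM on Aug 14.
Subtract 5 hours and 5 minutes → start 7:20 PM UTC on Aug 13.
Adelaide is UTC+9:30: 7:20 PM + 9:30 = 4:50 AM on Aug 14.

4:50 AM on Aug 14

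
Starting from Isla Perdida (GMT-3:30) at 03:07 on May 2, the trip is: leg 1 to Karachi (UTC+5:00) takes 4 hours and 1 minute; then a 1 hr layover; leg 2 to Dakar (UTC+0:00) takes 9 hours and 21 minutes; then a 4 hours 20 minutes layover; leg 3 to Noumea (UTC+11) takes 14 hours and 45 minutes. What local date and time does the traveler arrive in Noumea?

03:04 on May 4

Convert departure to UTC: 03:07 + 3:30 = 06:37 UTC on May 2.
Add 4 hours and 1 minute leg 1 → 10:38 UTC.
Add 1 hour layover in Karachi → 11:38 UTC.
Add 9 hours and 21 minutes leg 2 → 20:59 UTC.
Add 4 hours and 20 minutes layover in Dakar → 01:19 UTC (May 3).
Add 14 hours 45 minutes leg 3 → 16:04 UTC.
Noumea is UTC+11:00, so local arrival = 16:04 + 11:00 = 03:04 on May 4.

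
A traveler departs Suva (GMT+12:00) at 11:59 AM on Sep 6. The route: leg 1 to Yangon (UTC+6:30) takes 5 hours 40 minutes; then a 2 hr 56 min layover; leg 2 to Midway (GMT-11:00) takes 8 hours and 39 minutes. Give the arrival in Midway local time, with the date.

Convert departure to UTC: 11:59 AM − 12:00 = 11:59 PM UTC on Sep 5.
Add 5 hours 40 minutes leg 1 → 5:39 AM UTC (Sep 6).
Add 2 hours and 56 minutes layover in Yangon → 8:35 AM UTC.
Add 8 hours 39 minutes leg 2 → 5:14 PM UTC.
Midway is UTC−11:00, so local arrival = 5:14 PM − 11:00 = 6:14 AM on Sep 6.

6:14 AM on September 6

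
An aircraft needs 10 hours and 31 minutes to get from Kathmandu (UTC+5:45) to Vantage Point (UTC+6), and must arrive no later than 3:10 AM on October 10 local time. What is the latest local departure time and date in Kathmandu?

4:24 PM on October 9

Target arrival in UTC: 3:10 AM − 6:00 = 9:10 PM on Oct 9.
Subtract 10 hours 31 minutes → departure 10:39 AM UTC on Oct 9.
Kathmandu is UTC+5:45: 10:39 AM + 5:45 = 4:24 PM on Oct 9.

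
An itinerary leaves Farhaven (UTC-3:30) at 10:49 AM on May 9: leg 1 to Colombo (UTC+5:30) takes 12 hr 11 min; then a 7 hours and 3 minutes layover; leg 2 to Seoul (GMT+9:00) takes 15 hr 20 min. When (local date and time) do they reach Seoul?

Convert departure to UTC: 10:49 AM + 3:30 = 2:19 PM UTC on May 9.
Add 12 hours and 11 minutes leg 1 → 2:30 AM UTC (May 10).
Add 7 hours 3 minutes layover in Colombo → 9:33 AM UTC.
Add 15 hours 20 minutes leg 2 → 12:53 AM UTC (May 11).
Seoul is UTC+9:00, so local arrival = 12:53 AM + 9:00 = 9:53 AM on May 11.

9:53 AM on May 11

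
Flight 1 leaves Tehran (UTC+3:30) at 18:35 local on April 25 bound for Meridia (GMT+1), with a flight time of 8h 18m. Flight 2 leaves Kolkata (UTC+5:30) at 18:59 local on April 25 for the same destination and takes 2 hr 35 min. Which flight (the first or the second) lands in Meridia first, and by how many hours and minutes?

Flight 1 in UTC: 18:35 − 3:30 = 15:05 on Apr 25.
+8 hours 18 minutes → arrive 23:23 UTC on Apr 25.
Flight 2 in UTC: 18:59 − 5:30 = 13:29 on Apr 25.
+2 hours and 35 minutes → arrive 16:04 UTC on Apr 25.
Flight 2 lands earlier by 7 hours 19 minutes.

the second, by 7 hours 19 minutes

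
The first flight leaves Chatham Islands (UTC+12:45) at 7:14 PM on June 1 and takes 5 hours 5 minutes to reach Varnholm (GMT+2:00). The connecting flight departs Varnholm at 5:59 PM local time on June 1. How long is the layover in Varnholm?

Convert departure to UTC: 7:14 PM − 12:45 = 6:29 AM UTC on Jun 1.
Add 5 hours 5 minutes flight time → 11:34 AM UTC.
Varnholm is UTC+2:00, so local arrival = 11:34 AM + 2:00 = 1:34 PM on Jun 1.
Layover = 5:59 PM − 1:34 PM = 4 hours 25 minutes.

4 hours 25 minutes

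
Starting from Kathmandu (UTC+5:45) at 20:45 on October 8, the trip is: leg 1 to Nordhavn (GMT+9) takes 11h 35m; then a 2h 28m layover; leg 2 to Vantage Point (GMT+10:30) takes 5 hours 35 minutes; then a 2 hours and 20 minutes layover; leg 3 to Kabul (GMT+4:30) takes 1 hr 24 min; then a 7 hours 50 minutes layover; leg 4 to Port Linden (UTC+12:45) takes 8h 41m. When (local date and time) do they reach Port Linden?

19:38 on Oct 10

Convert departure to UTC: 20:45 − 5:45 = 15:00 UTC on Oct 8.
Add 11 hours 35 minutes leg 1 → 02:35 UTC (Oct 9).
Add 2 hours and 28 minutes layover in Nordhavn → 05:03 UTC.
Add 5 hours and 35 minutes leg 2 → 10:38 UTC.
Add 2 hours and 20 minutes layover in Vantage Point → 12:58 UTC.
Add 1 hour 24 minutes leg 3 → 14:22 UTC.
Add 7 hours 50 minutes layover in Kabul → 22:12 UTC.
Add 8 hours and 41 minutes leg 4 → 06:53 UTC (Oct 10).
Port Linden is UTC+12:45, so local arrival = 06:53 + 12:45 = 19:38 on Oct 10.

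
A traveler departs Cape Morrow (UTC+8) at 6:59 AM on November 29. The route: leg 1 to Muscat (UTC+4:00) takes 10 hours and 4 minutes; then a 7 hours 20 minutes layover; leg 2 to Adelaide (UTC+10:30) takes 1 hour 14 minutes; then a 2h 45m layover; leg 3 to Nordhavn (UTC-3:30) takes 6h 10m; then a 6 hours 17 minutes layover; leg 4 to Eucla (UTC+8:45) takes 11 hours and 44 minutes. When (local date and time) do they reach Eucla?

5:18 AM on December 1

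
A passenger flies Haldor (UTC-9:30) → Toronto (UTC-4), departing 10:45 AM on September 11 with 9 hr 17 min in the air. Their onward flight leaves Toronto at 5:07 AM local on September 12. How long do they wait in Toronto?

3 hours 35 minutes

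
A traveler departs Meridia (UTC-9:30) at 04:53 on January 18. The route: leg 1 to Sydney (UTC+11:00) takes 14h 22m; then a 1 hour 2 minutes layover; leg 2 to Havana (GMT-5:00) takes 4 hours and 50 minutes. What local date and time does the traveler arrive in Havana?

Convert departure to UTC: 04:53 + 9:30 = 14:23 UTC on Jan 18.
Add 14 hours 22 minutes leg 1 → 04:45 UTC (Jan 19).
Add 1 hour 2 minutes layover in Sydney → 05:47 UTC.
Add 4 hours 50 minutes leg 2 → 10:37 UTC.
Havana is UTC−5:00, so local arrival = 10:37 − 5:00 = 05:37 on Jan 19.

05:37 on January 19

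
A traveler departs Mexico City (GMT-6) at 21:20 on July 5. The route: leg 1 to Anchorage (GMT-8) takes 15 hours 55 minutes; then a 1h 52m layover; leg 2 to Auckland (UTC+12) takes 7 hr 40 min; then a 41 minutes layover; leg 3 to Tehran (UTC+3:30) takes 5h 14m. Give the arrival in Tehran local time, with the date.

Convert departure to UTC: 21:20 + 6:00 = 03:20 UTC on Jul 6.
Add 15 hours 55 minutes leg 1 → 19:15 UTC.
Add 1 hour 52 minutes layover in Anchorage → 21:07 UTC.
Add 7 hours 40 minutes leg 2 → 04:47 UTC (Jul 7).
Add 41 minutes layover in Auckland → 05:28 UTC.
Add 5 hours and 14 minutes leg 3 → 10:42 UTC.
Tehran is UTC+3:30, so local arrival = 10:42 + 3:30 = 14:12 on Jul 7.

14:12 on July 7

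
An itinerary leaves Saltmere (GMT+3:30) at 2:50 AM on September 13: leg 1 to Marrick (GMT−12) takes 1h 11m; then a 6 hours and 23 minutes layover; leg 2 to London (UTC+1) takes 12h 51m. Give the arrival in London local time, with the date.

8:45 PM on Sep 13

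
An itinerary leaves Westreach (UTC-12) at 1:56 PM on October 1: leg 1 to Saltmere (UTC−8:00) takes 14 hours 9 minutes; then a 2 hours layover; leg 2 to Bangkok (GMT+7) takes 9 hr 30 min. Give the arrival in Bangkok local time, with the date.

Convert departure to UTC: 1:56 PM + 12:00 = 1:56 AM UTC on Oct 2.
Add 14 hours 9 minutes leg 1 → 4:05 PM UTC.
Add 2 hours layover in Saltmere → 6:05 PM UTC.
Add 9 hours and 30 minutes leg 2 → 3:35 AM UTC (Oct 3).
Bangkok is UTC+7:00, so local arrival = 3:35 AM + 7:00 = 10:35 AM on Oct 3.

10:35 AM on Oct 3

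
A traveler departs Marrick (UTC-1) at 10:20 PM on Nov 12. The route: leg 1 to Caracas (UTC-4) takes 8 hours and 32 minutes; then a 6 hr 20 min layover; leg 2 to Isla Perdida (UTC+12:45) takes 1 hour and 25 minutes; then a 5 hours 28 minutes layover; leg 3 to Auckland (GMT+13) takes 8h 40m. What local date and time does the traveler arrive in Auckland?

Convert departure to UTC: 10:20 PM + 1:00 = 11:20 PM UTC on Nov 12.
Add 8 hours and 32 minutes leg 1 → 7:52 AM UTC (Nov 13).
Add 6 hours and 20 minutes layover in Caracas → 2:12 PM UTC.
Add 1 hour and 25 minutes leg 2 → 3:37 PM UTC.
Add 5 hours and 28 minutes layover in Isla Perdida → 9:05 PM UTC.
Add 8 hours and 40 minutes leg 3 → 5:45 AM UTC (Nov 14).
Auckland is UTC+13:00, so local arrival = 5:45 AM + 13:00 = 6:45 PM on Nov 14.

6:45 PM on Nov 14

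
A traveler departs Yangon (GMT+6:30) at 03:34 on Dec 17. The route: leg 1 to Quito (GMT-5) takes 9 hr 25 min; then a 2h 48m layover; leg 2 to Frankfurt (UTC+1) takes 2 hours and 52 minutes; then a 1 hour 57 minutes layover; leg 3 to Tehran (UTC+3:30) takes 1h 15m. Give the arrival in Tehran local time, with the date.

18:51 on December 17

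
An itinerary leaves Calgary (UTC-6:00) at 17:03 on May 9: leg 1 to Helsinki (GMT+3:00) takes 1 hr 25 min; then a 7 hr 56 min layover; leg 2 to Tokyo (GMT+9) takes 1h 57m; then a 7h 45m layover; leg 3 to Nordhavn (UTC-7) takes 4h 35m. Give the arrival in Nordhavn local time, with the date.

15:41 on May 10

Convert departure to UTC: 17:03 + 6:00 = 23:03 UTC on May 9.
Add 1 hour and 25 minutes leg 1 → 00:28 UTC (May 10).
Add 7 hours and 56 minutes layover in Helsinki → 08:24 UTC.
Add 1 hour and 57 minutes leg 2 → 10:21 UTC.
Add 7 hours 45 minutes layover in Tokyo → 18:06 UTC.
Add 4 hours 35 minutes leg 3 → 22:41 UTC.
Nordhavn is UTC−7:00, so local arrival = 22:41 − 7:00 = 15:41 on May 10.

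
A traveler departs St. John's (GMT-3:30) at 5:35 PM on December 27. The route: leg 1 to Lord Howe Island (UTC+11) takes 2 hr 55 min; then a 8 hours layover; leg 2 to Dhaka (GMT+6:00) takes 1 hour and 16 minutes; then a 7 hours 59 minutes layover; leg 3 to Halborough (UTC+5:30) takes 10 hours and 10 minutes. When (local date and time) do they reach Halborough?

Convert departure to UTC: 5:35 PM + 3:30 = 9:05 PM UTC on Dec 27.
Add 2 hours and 55 minutes leg 1 → 12:00 AM UTC (Dec 28).
Add 8 hours layover in Lord Howe Island → 8:00 AM UTC.
Add 1 hour and 16 minutes leg 2 → 9:16 AM UTC.
Add 7 hours 59 minutes layover in Dhaka → 5:15 PM UTC.
Add 10 hours and 10 minutes leg 3 → 3:25 AM UTC (Dec 29).
Halborough is UTC+5:30, so local arrival = 3:25 AM + 5:30 = 8:55 AM on Dec 29.

8:55 AM on Dec 29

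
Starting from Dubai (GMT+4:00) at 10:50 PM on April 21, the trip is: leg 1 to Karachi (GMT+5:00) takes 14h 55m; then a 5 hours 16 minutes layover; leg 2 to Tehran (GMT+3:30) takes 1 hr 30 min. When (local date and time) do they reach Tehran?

Convert departure to UTC: 10:50 PM − 4:00 = 6:50 PM UTC on Apr 21.
Add 14 hours 55 minutes leg 1 → 9:45 AM UTC (Apr 22).
Add 5 hours 16 minutes layover in Karachi → 3:01 PM UTC.
Add 1 hour 30 minutes leg 2 → 4:31 PM UTC.
Tehran is UTC+3:30, so local arrival = 4:31 PM + 3:30 = 8:01 PM on Apr 22.

8:01 PM on April 22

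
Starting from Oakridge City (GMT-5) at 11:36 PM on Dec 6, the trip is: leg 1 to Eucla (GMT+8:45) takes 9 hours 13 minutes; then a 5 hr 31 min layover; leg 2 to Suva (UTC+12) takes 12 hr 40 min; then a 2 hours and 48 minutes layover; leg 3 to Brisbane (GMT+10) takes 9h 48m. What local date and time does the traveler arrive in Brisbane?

6:36 AM on December 9

Convert departure to UTC: 11:36 PM + 5:00 = 4:36 AM UTC on Dec 7.
Add 9 hours 13 minutes leg 1 → 1:49 PM UTC.
Add 5 hours and 31 minutes layover in Eucla → 7:20 PM UTC.
Add 12 hours and 40 minutes leg 2 → 8:00 AM UTC (Dec 8).
Add 2 hours and 48 minutes layover in Suva → 10:48 AM UTC.
Add 9 hours 48 minutes leg 3 → 8:36 PM UTC.
Brisbane is UTC+10:00, so local arrival = 8:36 PM + 10:00 = 6:36 AM on Dec 9.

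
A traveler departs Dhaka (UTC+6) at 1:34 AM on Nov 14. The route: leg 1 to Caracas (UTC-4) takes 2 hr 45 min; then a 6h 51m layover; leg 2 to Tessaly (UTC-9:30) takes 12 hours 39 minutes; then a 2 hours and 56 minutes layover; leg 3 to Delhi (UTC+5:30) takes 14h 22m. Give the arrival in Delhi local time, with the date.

Convert departure to UTC: 1:34 AM − 6:00 = 7:34 PM UTC on Nov 13.
Add 2 hours 45 minutes leg 1 → 10:19 PM UTC.
Add 6 hours and 51 minutes layover in Caracas → 5:10 AM UTC (Nov 14).
Add 12 hours 39 minutes leg 2 → 5:49 PM UTC.
Add 2 hours and 56 minutes layover in Tessaly → 8:45 PM UTC.
Add 14 hours 22 minutes leg 3 → 11:07 AM UTC (Nov 15).
Delhi is UTC+5:30, so local arrival = 11:07 AM + 5:30 = 4:37 PM on Nov 15.

4:37 PM on November 15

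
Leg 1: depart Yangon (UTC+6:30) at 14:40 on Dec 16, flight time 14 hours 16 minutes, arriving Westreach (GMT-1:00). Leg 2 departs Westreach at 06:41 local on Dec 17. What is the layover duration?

Convert departure to UTC: 14:40 − 6:30 = 08:10 UTC on Dec 16.
Add 14 hours 16 minutes flight time → 22:26 UTC.
Westreach is UTC−1:00, so local arrival = 22:26 − 1:00 = 21:26 on Dec 16.
Layover = 06:41 − 21:26 (+1 day) = 9 hours 15 minutes.

9 hours 15 minutes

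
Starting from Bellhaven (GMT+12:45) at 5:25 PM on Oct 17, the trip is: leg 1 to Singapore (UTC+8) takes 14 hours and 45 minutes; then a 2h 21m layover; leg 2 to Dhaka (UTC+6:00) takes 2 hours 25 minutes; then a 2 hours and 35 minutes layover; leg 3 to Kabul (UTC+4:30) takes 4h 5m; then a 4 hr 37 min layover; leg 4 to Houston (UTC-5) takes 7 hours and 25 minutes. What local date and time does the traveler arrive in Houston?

Convert departure to UTC: 5:25 PM − 12:45 = 4:40 AM UTC on Oct 17.
Add 14 hours and 45 minutes leg 1 → 7:25 PM UTC.
Add 2 hours 21 minutes layover in Singapore → 9:46 PM UTC.
Add 2 hours 25 minutes leg 2 → 12:11 AM UTC (Oct 18).
Add 2 hours and 35 minutes layover in Dhaka → 2:46 AM UTC.
Add 4 hours 5 minutes leg 3 → 6:51 AM UTC.
Add 4 hours and 37 minutes layover in Kabul → 11:28 AM UTC.
Add 7 hours 25 minutes leg 4 → 6:53 PM UTC.
Houston is UTC−5:00, so local arrival = 6:53 PM − 5:00 = 1:53 PM on Oct 18.

1:53 PM on October 18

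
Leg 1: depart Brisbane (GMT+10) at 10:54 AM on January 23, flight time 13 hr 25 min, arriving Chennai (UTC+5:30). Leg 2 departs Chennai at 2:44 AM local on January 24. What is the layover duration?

6 hours 55 minutes

Convert departure to UTC: 10:54 AM − 10:00 = 12:54 AM UTC on Jan 23.
Add 13 hours and 25 minutes flight time → 2:19 PM UTC.
Chennai is UTC+5:30, so local arrival = 2:19 PM + 5:30 = 7:49 PM on Jan 23.
Layover = 2:44 AM − 7:49 PM (+1 day) = 6 hours 55 minutes.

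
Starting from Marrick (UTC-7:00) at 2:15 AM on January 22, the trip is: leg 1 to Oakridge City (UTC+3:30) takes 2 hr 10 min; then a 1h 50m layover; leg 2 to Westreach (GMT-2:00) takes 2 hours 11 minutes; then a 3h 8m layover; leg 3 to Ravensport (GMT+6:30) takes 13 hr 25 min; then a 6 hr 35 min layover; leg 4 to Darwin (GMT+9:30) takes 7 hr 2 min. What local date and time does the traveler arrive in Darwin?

Convert departure to UTC: 2:15 AM + 7:00 = 9:15 AM UTC on Jan 22.
Add 2 hours and 10 minutes leg 1 → 11:25 AM UTC.
Add 1 hour and 50 minutes layover in Oakridge City → 1:15 PM UTC.
Add 2 hours 11 minutes leg 2 → 3:26 PM UTC.
Add 3 hours 8 minutes layover in Westreach → 6:34 PM UTC.
Add 13 hours and 25 minutes leg 3 → 7:59 AM UTC (Jan 23).
Add 6 hours 35 minutes layover in Ravensport → 2:34 PM UTC.
Add 7 hours 2 minutes leg 4 → 9:36 PM UTC.
Darwin is UTC+9:30, so local arrival = 9:36 PM + 9:30 = 7:06 AM on Jan 24.

7:06 AM on Jan 24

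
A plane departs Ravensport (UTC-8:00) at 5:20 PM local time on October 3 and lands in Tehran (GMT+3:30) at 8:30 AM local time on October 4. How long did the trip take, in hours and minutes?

Departure in UTC: 5:20 PM + 8:00 = 1:20 AM on Oct 4.
Arrival in UTC: 8:30 AM − 3:30 = 5:00 AM on Oct 4.
Elapsed = 5:00 AM − 1:20 AM = 3 hours 40 minutes.

3 hours 40 minutes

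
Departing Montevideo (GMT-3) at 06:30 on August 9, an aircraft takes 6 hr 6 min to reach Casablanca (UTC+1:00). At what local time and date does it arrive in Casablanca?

16:36 on August 9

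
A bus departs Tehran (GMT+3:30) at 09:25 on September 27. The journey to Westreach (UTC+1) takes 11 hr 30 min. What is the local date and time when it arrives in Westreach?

18:25 on Sep 27

Convert departure to UTC: 09:25 − 3:30 = 05:55 UTC on Sep 27.
Add 11 hours 30 minutes travel time → 17:25 UTC.
Westreach is UTC+1:00, so local arrival = 17:25 + 1:00 = 18:25 on Sep 27.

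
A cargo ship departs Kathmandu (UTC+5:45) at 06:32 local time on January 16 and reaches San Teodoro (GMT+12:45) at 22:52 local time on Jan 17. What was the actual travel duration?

33 hours 20 minutes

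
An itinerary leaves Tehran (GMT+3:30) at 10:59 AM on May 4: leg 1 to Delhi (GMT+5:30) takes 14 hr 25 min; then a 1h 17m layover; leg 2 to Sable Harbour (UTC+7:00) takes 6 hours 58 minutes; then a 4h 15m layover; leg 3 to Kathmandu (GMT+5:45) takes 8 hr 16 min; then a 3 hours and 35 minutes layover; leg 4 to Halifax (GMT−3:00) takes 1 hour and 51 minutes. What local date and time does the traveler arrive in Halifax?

Convert departure to UTC: 10:59 AM − 3:30 = 7:29 AM UTC on May 4.
Add 14 hours and 25 minutes leg 1 → 9:54 PM UTC.
Add 1 hour and 17 minutes layover in Delhi → 11:11 PM UTC.
Add 6 hours and 58 minutes leg 2 → 6:09 AM UTC (May 5).
Add 4 hours 15 minutes layover in Sable Harbour → 10:24 AM UTC.
Add 8 hours and 16 minutes leg 3 → 6:40 PM UTC.
Add 3 hours 35 minutes layover in Kathmandu → 10:15 PM UTC.
Add 1 hour and 51 minutes leg 4 → 12:06 AM UTC (May 6).
Halifax is UTC−3:00, so local arrival = 12:06 AM − 3:00 = 9:06 PM on May 5.

9:06 PM on May 5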